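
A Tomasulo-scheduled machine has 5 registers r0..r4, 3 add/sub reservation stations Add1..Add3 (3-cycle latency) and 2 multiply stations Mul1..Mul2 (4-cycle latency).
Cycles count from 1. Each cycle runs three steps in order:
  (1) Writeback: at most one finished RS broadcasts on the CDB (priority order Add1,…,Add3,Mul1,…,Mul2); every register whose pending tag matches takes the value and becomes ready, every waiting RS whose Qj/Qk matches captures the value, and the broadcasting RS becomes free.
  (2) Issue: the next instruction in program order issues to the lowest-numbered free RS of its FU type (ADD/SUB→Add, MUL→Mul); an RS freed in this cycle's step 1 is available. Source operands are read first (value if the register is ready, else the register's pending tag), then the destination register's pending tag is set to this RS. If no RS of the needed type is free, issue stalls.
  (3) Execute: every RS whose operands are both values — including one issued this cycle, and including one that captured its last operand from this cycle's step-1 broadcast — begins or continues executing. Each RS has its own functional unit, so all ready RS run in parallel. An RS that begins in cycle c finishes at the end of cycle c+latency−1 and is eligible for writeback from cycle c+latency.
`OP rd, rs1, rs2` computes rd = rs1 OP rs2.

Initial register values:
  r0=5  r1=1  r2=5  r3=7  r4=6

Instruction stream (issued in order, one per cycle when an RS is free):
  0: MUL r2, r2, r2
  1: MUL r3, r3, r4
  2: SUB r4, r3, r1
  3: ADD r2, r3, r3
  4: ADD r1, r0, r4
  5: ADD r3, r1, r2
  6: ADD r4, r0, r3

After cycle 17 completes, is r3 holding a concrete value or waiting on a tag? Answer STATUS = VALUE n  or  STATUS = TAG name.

cycle 1: issue MUL r2<-Mul1 // r0:5,r1:1,r2:Mul1,r3:7,r4:6
cycle 2: issue MUL r3<-Mul2 // r0:5,r1:1,r2:Mul1,r3:Mul2,r4:6
cycle 3: issue SUB r4<-Add1 // r0:5,r1:1,r2:Mul1,r3:Mul2,r4:Add1
cycle 4: issue ADD r2<-Add2 // r0:5,r1:1,r2:Add2,r3:Mul2,r4:Add1
cycle 5: CDB Mul1=25; issue ADD r1<-Add3 // r0:5,r1:Add3,r2:Add2,r3:Mul2,r4:Add1
cycle 6: CDB Mul2=42; stall // r0:5,r1:Add3,r2:Add2,r3:42,r4:Add1
cycle 7: stall // r0:5,r1:Add3,r2:Add2,r3:42,r4:Add1
cycle 8: stall // r0:5,r1:Add3,r2:Add2,r3:42,r4:Add1
cycle 9: CDB Add1=41; issue ADD r3<-Add1 // r0:5,r1:Add3,r2:Add2,r3:Add1,r4:41
cycle 10: CDB Add2=84; issue ADD r4<-Add2 // r0:5,r1:Add3,r2:84,r3:Add1,r4:Add2
cycle 11: - // r0:5,r1:Add3,r2:84,r3:Add1,r4:Add2
cycle 12: CDB Add3=46 // r0:5,r1:46,r2:84,r3:Add1,r4:Add2
cycle 13: - // r0:5,r1:46,r2:84,r3:Add1,r4:Add2
cycle 14: - // r0:5,r1:46,r2:84,r3:Add1,r4:Add2
cycle 15: CDB Add1=130 // r0:5,r1:46,r2:84,r3:130,r4:Add2
cycle 16: - // r0:5,r1:46,r2:84,r3:130,r4:Add2
cycle 17: - // r0:5,r1:46,r2:84,r3:130,r4:Add2

STATUS = VALUE 130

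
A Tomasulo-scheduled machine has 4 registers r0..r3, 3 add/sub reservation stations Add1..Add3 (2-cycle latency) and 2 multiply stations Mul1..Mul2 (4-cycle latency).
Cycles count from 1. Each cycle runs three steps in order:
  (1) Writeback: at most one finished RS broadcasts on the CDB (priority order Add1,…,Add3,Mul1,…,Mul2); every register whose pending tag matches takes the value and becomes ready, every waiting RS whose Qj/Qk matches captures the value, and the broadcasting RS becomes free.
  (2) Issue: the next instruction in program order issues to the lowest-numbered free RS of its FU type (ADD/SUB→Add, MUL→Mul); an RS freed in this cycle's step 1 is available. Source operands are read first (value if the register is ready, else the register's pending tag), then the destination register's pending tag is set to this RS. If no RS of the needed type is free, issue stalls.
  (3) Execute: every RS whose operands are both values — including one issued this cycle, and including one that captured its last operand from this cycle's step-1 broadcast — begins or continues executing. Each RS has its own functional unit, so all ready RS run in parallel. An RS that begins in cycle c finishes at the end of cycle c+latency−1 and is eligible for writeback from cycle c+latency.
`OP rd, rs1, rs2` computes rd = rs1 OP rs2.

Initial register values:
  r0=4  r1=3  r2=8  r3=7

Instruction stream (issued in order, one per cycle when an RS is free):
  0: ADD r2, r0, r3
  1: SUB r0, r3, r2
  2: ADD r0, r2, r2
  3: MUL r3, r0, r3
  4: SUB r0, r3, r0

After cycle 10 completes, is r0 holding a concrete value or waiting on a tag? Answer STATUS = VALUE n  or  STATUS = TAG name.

STATUS = TAG Add1

  c1: issue ADD r2<-Add1  regs: r0:4,r1:3,r2:Add1,r3:7
  c2: issue SUB r0<-Add2  regs: r0:Add2,r1:3,r2:Add1,r3:7
  c3: CDB Add1=11; issue ADD r0<-Add1  regs: r0:Add1,r1:3,r2:11,r3:7
  c4: issue MUL r3<-Mul1  regs: r0:Add1,r1:3,r2:11,r3:Mul1
  c5: CDB Add1=22; issue SUB r0<-Add1  regs: r0:Add1,r1:3,r2:11,r3:Mul1
  c6: CDB Add2=-4  regs: r0:Add1,r1:3,r2:11,r3:Mul1
  c7: -  regs: r0:Add1,r1:3,r2:11,r3:Mul1
  c8: -  regs: r0:Add1,r1:3,r2:11,r3:Mul1
  c9: CDB Mul1=154  regs: r0:Add1,r1:3,r2:11,r3:154
  c10: -  regs: r0:Add1,r1:3,r2:11,r3:154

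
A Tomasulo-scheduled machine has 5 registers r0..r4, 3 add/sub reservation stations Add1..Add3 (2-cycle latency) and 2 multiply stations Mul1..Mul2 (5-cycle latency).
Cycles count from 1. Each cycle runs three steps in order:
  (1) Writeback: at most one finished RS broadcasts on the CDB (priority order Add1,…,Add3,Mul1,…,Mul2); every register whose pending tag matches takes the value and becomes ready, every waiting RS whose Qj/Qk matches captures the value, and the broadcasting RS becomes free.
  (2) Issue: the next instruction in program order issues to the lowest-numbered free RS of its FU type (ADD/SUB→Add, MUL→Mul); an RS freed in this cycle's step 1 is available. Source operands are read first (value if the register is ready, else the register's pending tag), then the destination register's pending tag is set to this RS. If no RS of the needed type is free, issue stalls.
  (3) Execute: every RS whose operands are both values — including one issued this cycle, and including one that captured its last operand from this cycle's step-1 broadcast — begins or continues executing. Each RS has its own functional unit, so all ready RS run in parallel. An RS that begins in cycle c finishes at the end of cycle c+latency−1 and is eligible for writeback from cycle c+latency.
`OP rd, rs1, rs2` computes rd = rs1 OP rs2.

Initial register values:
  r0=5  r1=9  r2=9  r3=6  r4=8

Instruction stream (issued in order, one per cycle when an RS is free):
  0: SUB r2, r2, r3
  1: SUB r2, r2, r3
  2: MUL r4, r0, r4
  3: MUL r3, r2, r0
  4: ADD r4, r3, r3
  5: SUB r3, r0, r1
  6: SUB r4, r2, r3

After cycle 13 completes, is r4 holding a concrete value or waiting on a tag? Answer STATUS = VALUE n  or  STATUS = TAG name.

STATUS = VALUE 1

c1: issue SUB r2<-Add1 | r0:5,r1:9,r2:Add1,r3:6,r4:8
c2: issue SUB r2<-Add2 | r0:5,r1:9,r2:Add2,r3:6,r4:8
c3: CDB Add1=3; issue MUL r4<-Mul1 | r0:5,r1:9,r2:Add2,r3:6,r4:Mul1
c4: issue MUL r3<-Mul2 | r0:5,r1:9,r2:Add2,r3:Mul2,r4:Mul1
c5: CDB Add2=-3; issue ADD r4<-Add1 | r0:5,r1:9,r2:-3,r3:Mul2,r4:Add1
c6: issue SUB r3<-Add2 | r0:5,r1:9,r2:-3,r3:Add2,r4:Add1
c7: issue SUB r4<-Add3 | r0:5,r1:9,r2:-3,r3:Add2,r4:Add3
c8: CDB Add2=-4 | r0:5,r1:9,r2:-3,r3:-4,r4:Add3
c9: CDB Mul1=40 | r0:5,r1:9,r2:-3,r3:-4,r4:Add3
c10: CDB Add3=1 | r0:5,r1:9,r2:-3,r3:-4,r4:1
c11: CDB Mul2=-15 | r0:5,r1:9,r2:-3,r3:-4,r4:1
c12: - | r0:5,r1:9,r2:-3,r3:-4,r4:1
c13: CDB Add1=-30 | r0:5,r1:9,r2:-3,r3:-4,r4:1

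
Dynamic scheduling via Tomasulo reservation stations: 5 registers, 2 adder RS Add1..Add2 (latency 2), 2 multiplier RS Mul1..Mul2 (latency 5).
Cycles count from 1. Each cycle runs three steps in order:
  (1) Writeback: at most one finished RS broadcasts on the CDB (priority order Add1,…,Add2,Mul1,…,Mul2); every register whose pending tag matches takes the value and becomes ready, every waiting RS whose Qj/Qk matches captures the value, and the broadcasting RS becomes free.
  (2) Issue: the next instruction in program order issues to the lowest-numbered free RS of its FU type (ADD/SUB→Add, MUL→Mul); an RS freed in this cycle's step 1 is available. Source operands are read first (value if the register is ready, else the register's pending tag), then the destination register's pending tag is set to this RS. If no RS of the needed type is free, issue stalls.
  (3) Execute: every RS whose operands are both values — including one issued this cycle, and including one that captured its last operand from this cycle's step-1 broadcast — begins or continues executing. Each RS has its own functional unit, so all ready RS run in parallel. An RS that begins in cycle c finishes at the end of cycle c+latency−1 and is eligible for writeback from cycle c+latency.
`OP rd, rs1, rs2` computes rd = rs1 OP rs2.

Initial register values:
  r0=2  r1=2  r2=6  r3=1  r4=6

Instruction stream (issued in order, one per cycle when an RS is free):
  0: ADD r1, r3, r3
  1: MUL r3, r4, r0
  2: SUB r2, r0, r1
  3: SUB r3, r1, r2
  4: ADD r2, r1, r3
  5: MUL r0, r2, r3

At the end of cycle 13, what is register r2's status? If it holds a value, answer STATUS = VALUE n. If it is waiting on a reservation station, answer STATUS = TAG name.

cycle 1: issue ADD r1<-Add1 // r0:2,r1:Add1,r2:6,r3:1,r4:6
cycle 2: issue MUL r3<-Mul1 // r0:2,r1:Add1,r2:6,r3:Mul1,r4:6
cycle 3: CDB Add1=2; issue SUB r2<-Add1 // r0:2,r1:2,r2:Add1,r3:Mul1,r4:6
cycle 4: issue SUB r3<-Add2 // r0:2,r1:2,r2:Add1,r3:Add2,r4:6
cycle 5: CDB Add1=0; issue ADD r2<-Add1 // r0:2,r1:2,r2:Add1,r3:Add2,r4:6
cycle 6: issue MUL r0<-Mul2 // r0:Mul2,r1:2,r2:Add1,r3:Add2,r4:6
cycle 7: CDB Add2=2 // r0:Mul2,r1:2,r2:Add1,r3:2,r4:6
cycle 8: CDB Mul1=12 // r0:Mul2,r1:2,r2:Add1,r3:2,r4:6
cycle 9: CDB Add1=4 // r0:Mul2,r1:2,r2:4,r3:2,r4:6
cycle 10: - // r0:Mul2,r1:2,r2:4,r3:2,r4:6
cycle 11: - // r0:Mul2,r1:2,r2:4,r3:2,r4:6
cycle 12: - // r0:Mul2,r1:2,r2:4,r3:2,r4:6
cycle 13: - // r0:Mul2,r1:2,r2:4,r3:2,r4:6

STATUS = VALUE 4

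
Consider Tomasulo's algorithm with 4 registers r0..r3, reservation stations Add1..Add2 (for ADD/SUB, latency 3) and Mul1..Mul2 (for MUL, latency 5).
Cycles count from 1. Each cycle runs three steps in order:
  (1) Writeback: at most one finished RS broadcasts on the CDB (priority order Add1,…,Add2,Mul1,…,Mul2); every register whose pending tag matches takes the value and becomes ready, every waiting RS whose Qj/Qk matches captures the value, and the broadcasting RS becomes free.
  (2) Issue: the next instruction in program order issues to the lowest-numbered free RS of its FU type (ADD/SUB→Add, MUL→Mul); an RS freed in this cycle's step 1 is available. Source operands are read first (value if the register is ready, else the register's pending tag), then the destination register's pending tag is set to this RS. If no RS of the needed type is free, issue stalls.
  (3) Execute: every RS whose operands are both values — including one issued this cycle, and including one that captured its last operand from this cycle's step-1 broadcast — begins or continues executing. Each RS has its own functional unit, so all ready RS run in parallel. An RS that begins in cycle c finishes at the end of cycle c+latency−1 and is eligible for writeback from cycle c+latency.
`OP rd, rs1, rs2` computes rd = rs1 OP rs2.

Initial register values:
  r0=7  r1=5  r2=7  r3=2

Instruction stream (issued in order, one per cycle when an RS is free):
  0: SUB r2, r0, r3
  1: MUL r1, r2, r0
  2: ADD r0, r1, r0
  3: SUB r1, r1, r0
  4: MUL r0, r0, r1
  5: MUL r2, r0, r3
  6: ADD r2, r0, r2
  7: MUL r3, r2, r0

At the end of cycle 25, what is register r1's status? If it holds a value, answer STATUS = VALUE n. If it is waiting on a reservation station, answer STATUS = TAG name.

  c1: issue SUB r2<-Add1  regs: r0:7,r1:5,r2:Add1,r3:2
  c2: issue MUL r1<-Mul1  regs: r0:7,r1:Mul1,r2:Add1,r3:2
  c3: issue ADD r0<-Add2  regs: r0:Add2,r1:Mul1,r2:Add1,r3:2
  c4: CDB Add1=5; issue SUB r1<-Add1  regs: r0:Add2,r1:Add1,r2:5,r3:2
  c5: issue MUL r0<-Mul2  regs: r0:Mul2,r1:Add1,r2:5,r3:2
  c6: stall  regs: r0:Mul2,r1:Add1,r2:5,r3:2
  c7: stall  regs: r0:Mul2,r1:Add1,r2:5,r3:2
  c8: stall  regs: r0:Mul2,r1:Add1,r2:5,r3:2
  c9: CDB Mul1=35; issue MUL r2<-Mul1  regs: r0:Mul2,r1:Add1,r2:Mul1,r3:2
  c10: stall  regs: r0:Mul2,r1:Add1,r2:Mul1,r3:2
  c11: stall  regs: r0:Mul2,r1:Add1,r2:Mul1,r3:2
  c12: CDB Add2=42; issue ADD r2<-Add2  regs: r0:Mul2,r1:Add1,r2:Add2,r3:2
  c13: stall  regs: r0:Mul2,r1:Add1,r2:Add2,r3:2
  c14: stall  regs: r0:Mul2,r1:Add1,r2:Add2,r3:2
  c15: CDB Add1=-7; stall  regs: r0:Mul2,r1:-7,r2:Add2,r3:2
  c16: stall  regs: r0:Mul2,r1:-7,r2:Add2,r3:2
  c17: stall  regs: r0:Mul2,r1:-7,r2:Add2,r3:2
  c18: stall  regs: r0:Mul2,r1:-7,r2:Add2,r3:2
  c19: stall  regs: r0:Mul2,r1:-7,r2:Add2,r3:2
  c20: CDB Mul2=-294; issue MUL r3<-Mul2  regs: r0:-294,r1:-7,r2:Add2,r3:Mul2
  c21: -  regs: r0:-294,r1:-7,r2:Add2,r3:Mul2
  c22: -  regs: r0:-294,r1:-7,r2:Add2,r3:Mul2
  c23: -  regs: r0:-294,r1:-7,r2:Add2,r3:Mul2
  c24: -  regs: r0:-294,r1:-7,r2:Add2,r3:Mul2
  c25: CDB Mul1=-588  regs: r0:-294,r1:-7,r2:Add2,r3:Mul2

STATUS = VALUE -7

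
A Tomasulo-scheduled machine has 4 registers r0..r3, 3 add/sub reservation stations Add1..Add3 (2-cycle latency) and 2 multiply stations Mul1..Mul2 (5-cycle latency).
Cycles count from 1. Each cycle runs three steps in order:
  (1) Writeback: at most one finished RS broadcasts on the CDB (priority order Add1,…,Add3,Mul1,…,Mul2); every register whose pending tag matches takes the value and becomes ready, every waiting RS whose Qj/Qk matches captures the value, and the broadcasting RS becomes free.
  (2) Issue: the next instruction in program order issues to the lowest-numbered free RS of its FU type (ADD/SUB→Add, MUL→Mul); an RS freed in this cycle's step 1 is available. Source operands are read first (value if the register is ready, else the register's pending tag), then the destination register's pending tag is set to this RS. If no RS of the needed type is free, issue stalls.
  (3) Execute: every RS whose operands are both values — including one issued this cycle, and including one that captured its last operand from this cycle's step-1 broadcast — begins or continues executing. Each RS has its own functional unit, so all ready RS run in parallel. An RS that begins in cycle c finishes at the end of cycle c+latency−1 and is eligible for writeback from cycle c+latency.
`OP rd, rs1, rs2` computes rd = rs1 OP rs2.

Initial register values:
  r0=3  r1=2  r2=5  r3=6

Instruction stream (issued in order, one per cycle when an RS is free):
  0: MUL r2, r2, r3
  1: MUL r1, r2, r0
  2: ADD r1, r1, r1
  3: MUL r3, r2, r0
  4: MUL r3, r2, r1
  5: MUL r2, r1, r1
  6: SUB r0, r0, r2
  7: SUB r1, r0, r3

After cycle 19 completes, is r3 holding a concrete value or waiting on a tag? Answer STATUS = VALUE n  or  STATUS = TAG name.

cycle 1: issue MUL r2<-Mul1 // r0:3,r1:2,r2:Mul1,r3:6
cycle 2: issue MUL r1<-Mul2 // r0:3,r1:Mul2,r2:Mul1,r3:6
cycle 3: issue ADD r1<-Add1 // r0:3,r1:Add1,r2:Mul1,r3:6
cycle 4: stall // r0:3,r1:Add1,r2:Mul1,r3:6
cycle 5: stall // r0:3,r1:Add1,r2:Mul1,r3:6
cycle 6: CDB Mul1=30; issue MUL r3<-Mul1 // r0:3,r1:Add1,r2:30,r3:Mul1
cycle 7: stall // r0:3,r1:Add1,r2:30,r3:Mul1
cycle 8: stall // r0:3,r1:Add1,r2:30,r3:Mul1
cycle 9: stall // r0:3,r1:Add1,r2:30,r3:Mul1
cycle 10: stall // r0:3,r1:Add1,r2:30,r3:Mul1
cycle 11: CDB Mul1=90; issue MUL r3<-Mul1 // r0:3,r1:Add1,r2:30,r3:Mul1
cycle 12: CDB Mul2=90; issue MUL r2<-Mul2 // r0:3,r1:Add1,r2:Mul2,r3:Mul1
cycle 13: issue SUB r0<-Add2 // r0:Add2,r1:Add1,r2:Mul2,r3:Mul1
cycle 14: CDB Add1=180; issue SUB r1<-Add1 // r0:Add2,r1:Add1,r2:Mul2,r3:Mul1
cycle 15: - // r0:Add2,r1:Add1,r2:Mul2,r3:Mul1
cycle 16: - // r0:Add2,r1:Add1,r2:Mul2,r3:Mul1
cycle 17: - // r0:Add2,r1:Add1,r2:Mul2,r3:Mul1
cycle 18: - // r0:Add2,r1:Add1,r2:Mul2,r3:Mul1
cycle 19: CDB Mul1=5400 // r0:Add2,r1:Add1,r2:Mul2,r3:5400

STATUS = VALUE 5400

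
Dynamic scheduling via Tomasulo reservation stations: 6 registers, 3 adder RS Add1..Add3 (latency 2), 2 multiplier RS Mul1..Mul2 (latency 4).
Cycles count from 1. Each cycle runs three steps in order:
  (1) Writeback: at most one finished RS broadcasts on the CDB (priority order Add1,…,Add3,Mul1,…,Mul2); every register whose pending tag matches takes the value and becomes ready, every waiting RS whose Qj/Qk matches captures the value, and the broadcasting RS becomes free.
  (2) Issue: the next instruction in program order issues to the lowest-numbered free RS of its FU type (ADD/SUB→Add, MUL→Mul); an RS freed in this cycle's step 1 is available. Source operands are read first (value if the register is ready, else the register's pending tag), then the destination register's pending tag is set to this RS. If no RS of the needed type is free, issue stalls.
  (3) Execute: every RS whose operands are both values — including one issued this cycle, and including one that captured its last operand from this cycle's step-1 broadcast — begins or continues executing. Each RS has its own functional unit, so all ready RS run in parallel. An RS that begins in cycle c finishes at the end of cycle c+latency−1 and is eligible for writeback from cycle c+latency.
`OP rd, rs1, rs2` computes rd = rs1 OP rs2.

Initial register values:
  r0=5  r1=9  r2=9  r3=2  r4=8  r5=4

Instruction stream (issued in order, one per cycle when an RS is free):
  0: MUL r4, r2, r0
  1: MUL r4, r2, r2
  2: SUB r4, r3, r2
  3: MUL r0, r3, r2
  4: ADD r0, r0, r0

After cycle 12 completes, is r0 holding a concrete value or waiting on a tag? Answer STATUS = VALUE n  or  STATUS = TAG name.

STATUS = VALUE 36

cycle 1: issue MUL r4<-Mul1 // r0:5,r1:9,r2:9,r3:2,r4:Mul1,r5:4
cycle 2: issue MUL r4<-Mul2 // r0:5,r1:9,r2:9,r3:2,r4:Mul2,r5:4
cycle 3: issue SUB r4<-Add1 // r0:5,r1:9,r2:9,r3:2,r4:Add1,r5:4
cycle 4: stall // r0:5,r1:9,r2:9,r3:2,r4:Add1,r5:4
cycle 5: CDB Add1=-7; stall // r0:5,r1:9,r2:9,r3:2,r4:-7,r5:4
cycle 6: CDB Mul1=45; issue MUL r0<-Mul1 // r0:Mul1,r1:9,r2:9,r3:2,r4:-7,r5:4
cycle 7: CDB Mul2=81; issue ADD r0<-Add1 // r0:Add1,r1:9,r2:9,r3:2,r4:-7,r5:4
cycle 8: - // r0:Add1,r1:9,r2:9,r3:2,r4:-7,r5:4
cycle 9: - // r0:Add1,r1:9,r2:9,r3:2,r4:-7,r5:4
cycle 10: CDB Mul1=18 // r0:Add1,r1:9,r2:9,r3:2,r4:-7,r5:4
cycle 11: - // r0:Add1,r1:9,r2:9,r3:2,r4:-7,r5:4
cycle 12: CDB Add1=36 // r0:36,r1:9,r2:9,r3:2,r4:-7,r5:4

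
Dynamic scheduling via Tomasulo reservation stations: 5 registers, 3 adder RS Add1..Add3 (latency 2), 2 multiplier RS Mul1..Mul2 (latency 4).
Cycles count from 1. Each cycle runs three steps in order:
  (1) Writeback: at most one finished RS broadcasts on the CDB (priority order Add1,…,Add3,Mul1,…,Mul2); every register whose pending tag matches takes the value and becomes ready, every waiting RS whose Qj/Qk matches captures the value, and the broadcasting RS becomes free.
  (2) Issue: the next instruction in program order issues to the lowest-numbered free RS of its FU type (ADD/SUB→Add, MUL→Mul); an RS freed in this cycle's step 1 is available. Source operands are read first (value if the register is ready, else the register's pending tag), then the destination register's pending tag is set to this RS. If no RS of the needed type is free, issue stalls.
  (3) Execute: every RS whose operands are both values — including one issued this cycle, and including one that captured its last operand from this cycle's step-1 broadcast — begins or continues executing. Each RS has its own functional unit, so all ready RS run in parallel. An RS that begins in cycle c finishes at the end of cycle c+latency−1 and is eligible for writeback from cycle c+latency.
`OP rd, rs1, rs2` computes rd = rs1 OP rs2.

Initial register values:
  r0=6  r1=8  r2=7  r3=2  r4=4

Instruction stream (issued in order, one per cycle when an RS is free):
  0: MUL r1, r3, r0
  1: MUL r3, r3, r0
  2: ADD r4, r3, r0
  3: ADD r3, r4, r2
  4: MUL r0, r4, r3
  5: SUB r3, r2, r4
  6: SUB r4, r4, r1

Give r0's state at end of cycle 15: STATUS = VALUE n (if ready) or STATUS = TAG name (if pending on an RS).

cycle 1: issue MUL r1<-Mul1 // r0:6,r1:Mul1,r2:7,r3:2,r4:4
cycle 2: issue MUL r3<-Mul2 // r0:6,r1:Mul1,r2:7,r3:Mul2,r4:4
cycle 3: issue ADD r4<-Add1 // r0:6,r1:Mul1,r2:7,r3:Mul2,r4:Add1
cycle 4: issue ADD r3<-Add2 // r0:6,r1:Mul1,r2:7,r3:Add2,r4:Add1
cycle 5: CDB Mul1=12; issue MUL r0<-Mul1 // r0:Mul1,r1:12,r2:7,r3:Add2,r4:Add1
cycle 6: CDB Mul2=12; issue SUB r3<-Add3 // r0:Mul1,r1:12,r2:7,r3:Add3,r4:Add1
cycle 7: stall // r0:Mul1,r1:12,r2:7,r3:Add3,r4:Add1
cycle 8: CDB Add1=18; issue SUB r4<-Add1 // r0:Mul1,r1:12,r2:7,r3:Add3,r4:Add1
cycle 9: - // r0:Mul1,r1:12,r2:7,r3:Add3,r4:Add1
cycle 10: CDB Add1=6 // r0:Mul1,r1:12,r2:7,r3:Add3,r4:6
cycle 11: CDB Add2=25 // r0:Mul1,r1:12,r2:7,r3:Add3,r4:6
cycle 12: CDB Add3=-11 // r0:Mul1,r1:12,r2:7,r3:-11,r4:6
cycle 13: - // r0:Mul1,r1:12,r2:7,r3:-11,r4:6
cycle 14: - // r0:Mul1,r1:12,r2:7,r3:-11,r4:6
cycle 15: CDB Mul1=450 // r0:450,r1:12,r2:7,r3:-11,r4:6

STATUS = VALUE 450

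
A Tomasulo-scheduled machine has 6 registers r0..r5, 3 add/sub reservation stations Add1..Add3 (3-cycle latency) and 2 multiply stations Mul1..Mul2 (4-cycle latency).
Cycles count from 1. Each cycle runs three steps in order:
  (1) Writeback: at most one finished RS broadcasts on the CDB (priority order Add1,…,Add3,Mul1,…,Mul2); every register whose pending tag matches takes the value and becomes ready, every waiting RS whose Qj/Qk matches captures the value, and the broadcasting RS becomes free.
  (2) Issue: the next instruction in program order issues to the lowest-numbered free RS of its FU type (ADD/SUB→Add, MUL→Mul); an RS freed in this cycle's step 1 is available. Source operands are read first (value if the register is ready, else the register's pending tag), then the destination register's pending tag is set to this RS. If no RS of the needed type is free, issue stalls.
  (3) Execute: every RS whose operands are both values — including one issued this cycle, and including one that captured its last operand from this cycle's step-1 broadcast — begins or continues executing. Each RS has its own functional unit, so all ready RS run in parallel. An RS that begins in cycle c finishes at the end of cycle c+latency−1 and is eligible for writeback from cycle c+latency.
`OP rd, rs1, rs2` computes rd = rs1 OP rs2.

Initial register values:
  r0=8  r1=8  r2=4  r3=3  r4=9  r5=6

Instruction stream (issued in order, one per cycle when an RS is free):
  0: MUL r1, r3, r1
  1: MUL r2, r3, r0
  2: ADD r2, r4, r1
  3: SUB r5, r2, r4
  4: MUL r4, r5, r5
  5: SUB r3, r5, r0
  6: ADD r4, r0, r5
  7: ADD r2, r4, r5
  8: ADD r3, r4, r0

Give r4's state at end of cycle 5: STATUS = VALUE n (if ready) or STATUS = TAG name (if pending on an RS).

  c1: issue MUL r1<-Mul1  regs: r0:8,r1:Mul1,r2:4,r3:3,r4:9,r5:6
  c2: issue MUL r2<-Mul2  regs: r0:8,r1:Mul1,r2:Mul2,r3:3,r4:9,r5:6
  c3: issue ADD r2<-Add1  regs: r0:8,r1:Mul1,r2:Add1,r3:3,r4:9,r5:6
  c4: issue SUB r5<-Add2  regs: r0:8,r1:Mul1,r2:Add1,r3:3,r4:9,r5:Add2
  c5: CDB Mul1=24; issue MUL r4<-Mul1  regs: r0:8,r1:24,r2:Add1,r3:3,r4:Mul1,r5:Add2

STATUS = TAG Mul1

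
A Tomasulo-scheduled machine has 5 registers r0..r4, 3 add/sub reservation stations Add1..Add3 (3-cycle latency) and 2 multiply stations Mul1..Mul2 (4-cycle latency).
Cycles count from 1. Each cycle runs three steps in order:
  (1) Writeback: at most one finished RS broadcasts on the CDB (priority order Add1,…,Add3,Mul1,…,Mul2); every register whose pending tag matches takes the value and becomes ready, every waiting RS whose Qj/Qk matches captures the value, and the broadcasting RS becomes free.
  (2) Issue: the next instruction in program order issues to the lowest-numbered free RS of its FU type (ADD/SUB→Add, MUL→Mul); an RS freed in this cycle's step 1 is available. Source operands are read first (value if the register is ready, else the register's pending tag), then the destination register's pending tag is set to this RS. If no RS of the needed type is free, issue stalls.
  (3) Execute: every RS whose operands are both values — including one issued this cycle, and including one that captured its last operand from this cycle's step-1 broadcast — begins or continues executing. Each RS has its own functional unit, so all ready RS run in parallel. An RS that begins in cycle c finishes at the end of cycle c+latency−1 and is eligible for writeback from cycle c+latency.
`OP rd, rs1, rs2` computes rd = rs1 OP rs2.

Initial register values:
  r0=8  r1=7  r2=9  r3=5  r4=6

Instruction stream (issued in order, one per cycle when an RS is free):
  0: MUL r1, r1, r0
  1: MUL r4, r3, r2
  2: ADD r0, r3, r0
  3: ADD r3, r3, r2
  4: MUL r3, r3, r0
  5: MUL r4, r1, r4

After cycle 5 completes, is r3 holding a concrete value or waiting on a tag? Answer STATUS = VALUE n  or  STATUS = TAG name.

cycle 1: issue MUL r1<-Mul1 // r0:8,r1:Mul1,r2:9,r3:5,r4:6
cycle 2: issue MUL r4<-Mul2 // r0:8,r1:Mul1,r2:9,r3:5,r4:Mul2
cycle 3: issue ADD r0<-Add1 // r0:Add1,r1:Mul1,r2:9,r3:5,r4:Mul2
cycle 4: issue ADD r3<-Add2 // r0:Add1,r1:Mul1,r2:9,r3:Add2,r4:Mul2
cycle 5: CDB Mul1=56; issue MUL r3<-Mul1 // r0:Add1,r1:56,r2:9,r3:Mul1,r4:Mul2

STATUS = TAG Mul1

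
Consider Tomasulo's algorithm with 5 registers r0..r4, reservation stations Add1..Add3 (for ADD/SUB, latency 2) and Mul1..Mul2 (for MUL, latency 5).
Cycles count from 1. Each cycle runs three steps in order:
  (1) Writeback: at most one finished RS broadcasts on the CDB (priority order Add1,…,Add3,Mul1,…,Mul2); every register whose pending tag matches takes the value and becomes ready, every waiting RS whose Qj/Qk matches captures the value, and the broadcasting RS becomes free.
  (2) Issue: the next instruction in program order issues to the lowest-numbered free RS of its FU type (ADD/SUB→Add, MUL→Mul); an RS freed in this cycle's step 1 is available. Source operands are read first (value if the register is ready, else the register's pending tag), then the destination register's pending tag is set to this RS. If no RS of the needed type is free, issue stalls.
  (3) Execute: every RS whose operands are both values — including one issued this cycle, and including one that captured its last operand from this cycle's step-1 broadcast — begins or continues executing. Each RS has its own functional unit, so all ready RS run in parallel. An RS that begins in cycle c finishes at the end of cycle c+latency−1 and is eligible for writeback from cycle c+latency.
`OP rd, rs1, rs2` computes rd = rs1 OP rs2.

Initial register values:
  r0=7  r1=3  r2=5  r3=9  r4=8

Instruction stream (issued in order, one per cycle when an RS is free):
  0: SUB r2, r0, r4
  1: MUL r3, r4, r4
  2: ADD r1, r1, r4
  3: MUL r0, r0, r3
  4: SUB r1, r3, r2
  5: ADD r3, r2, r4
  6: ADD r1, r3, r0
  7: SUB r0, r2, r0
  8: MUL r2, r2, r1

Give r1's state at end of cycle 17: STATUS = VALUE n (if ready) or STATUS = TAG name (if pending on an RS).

STATUS = VALUE 455

  c1: issue SUB r2<-Add1  regs: r0:7,r1:3,r2:Add1,r3:9,r4:8
  c2: issue MUL r3<-Mul1  regs: r0:7,r1:3,r2:Add1,r3:Mul1,r4:8
  c3: CDB Add1=-1; issue ADD r1<-Add1  regs: r0:7,r1:Add1,r2:-1,r3:Mul1,r4:8
  c4: issue MUL r0<-Mul2  regs: r0:Mul2,r1:Add1,r2:-1,r3:Mul1,r4:8
  c5: CDB Add1=11; issue SUB r1<-Add1  regs: r0:Mul2,r1:Add1,r2:-1,r3:Mul1,r4:8
  c6: issue ADD r3<-Add2  regs: r0:Mul2,r1:Add1,r2:-1,r3:Add2,r4:8
  c7: CDB Mul1=64; issue ADD r1<-Add3  regs: r0:Mul2,r1:Add3,r2:-1,r3:Add2,r4:8
  c8: CDB Add2=7; issue SUB r0<-Add2  regs: r0:Add2,r1:Add3,r2:-1,r3:7,r4:8
  c9: CDB Add1=65; issue MUL r2<-Mul1  regs: r0:Add2,r1:Add3,r2:Mul1,r3:7,r4:8
  c10: -  regs: r0:Add2,r1:Add3,r2:Mul1,r3:7,r4:8
  c11: -  regs: r0:Add2,r1:Add3,r2:Mul1,r3:7,r4:8
  c12: CDB Mul2=448  regs: r0:Add2,r1:Add3,r2:Mul1,r3:7,r4:8
  c13: -  regs: r0:Add2,r1:Add3,r2:Mul1,r3:7,r4:8
  c14: CDB Add2=-449  regs: r0:-449,r1:Add3,r2:Mul1,r3:7,r4:8
  c15: CDB Add3=455  regs: r0:-449,r1:455,r2:Mul1,r3:7,r4:8
  c16: -  regs: r0:-449,r1:455,r2:Mul1,r3:7,r4:8
  c17: -  regs: r0:-449,r1:455,r2:Mul1,r3:7,r4:8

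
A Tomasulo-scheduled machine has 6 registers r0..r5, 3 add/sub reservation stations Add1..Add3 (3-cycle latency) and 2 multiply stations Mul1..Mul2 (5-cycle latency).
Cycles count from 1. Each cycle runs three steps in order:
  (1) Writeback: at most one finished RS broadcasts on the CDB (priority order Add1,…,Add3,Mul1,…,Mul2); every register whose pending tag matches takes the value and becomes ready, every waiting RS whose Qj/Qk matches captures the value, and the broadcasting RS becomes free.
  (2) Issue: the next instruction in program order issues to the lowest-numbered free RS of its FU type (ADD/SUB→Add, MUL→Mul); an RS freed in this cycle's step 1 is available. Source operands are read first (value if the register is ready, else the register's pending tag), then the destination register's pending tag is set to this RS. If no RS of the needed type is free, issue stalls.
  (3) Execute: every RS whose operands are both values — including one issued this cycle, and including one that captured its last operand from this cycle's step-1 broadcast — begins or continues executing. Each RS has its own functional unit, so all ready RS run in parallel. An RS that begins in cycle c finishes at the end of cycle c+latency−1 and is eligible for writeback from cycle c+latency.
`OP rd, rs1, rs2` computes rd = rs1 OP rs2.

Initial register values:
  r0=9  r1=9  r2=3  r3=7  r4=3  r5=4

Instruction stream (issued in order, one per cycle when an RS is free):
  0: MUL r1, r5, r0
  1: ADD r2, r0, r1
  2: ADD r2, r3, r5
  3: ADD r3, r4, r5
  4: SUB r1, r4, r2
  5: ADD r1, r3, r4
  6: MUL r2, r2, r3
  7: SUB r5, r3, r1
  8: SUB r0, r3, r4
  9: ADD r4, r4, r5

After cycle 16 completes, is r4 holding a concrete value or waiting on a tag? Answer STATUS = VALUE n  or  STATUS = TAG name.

STATUS = VALUE 0

cycle 1: issue MUL r1<-Mul1 // r0:9,r1:Mul1,r2:3,r3:7,r4:3,r5:4
cycle 2: issue ADD r2<-Add1 // r0:9,r1:Mul1,r2:Add1,r3:7,r4:3,r5:4
cycle 3: issue ADD r2<-Add2 // r0:9,r1:Mul1,r2:Add2,r3:7,r4:3,r5:4
cycle 4: issue ADD r3<-Add3 // r0:9,r1:Mul1,r2:Add2,r3:Add3,r4:3,r5:4
cycle 5: stall // r0:9,r1:Mul1,r2:Add2,r3:Add3,r4:3,r5:4
cycle 6: CDB Add2=11; issue SUB r1<-Add2 // r0:9,r1:Add2,r2:11,r3:Add3,r4:3,r5:4
cycle 7: CDB Add3=7; issue ADD r1<-Add3 // r0:9,r1:Add3,r2:11,r3:7,r4:3,r5:4
cycle 8: CDB Mul1=36; issue MUL r2<-Mul1 // r0:9,r1:Add3,r2:Mul1,r3:7,r4:3,r5:4
cycle 9: CDB Add2=-8; issue SUB r5<-Add2 // r0:9,r1:Add3,r2:Mul1,r3:7,r4:3,r5:Add2
cycle 10: CDB Add3=10; issue SUB r0<-Add3 // r0:Add3,r1:10,r2:Mul1,r3:7,r4:3,r5:Add2
cycle 11: CDB Add1=45; issue ADD r4<-Add1 // r0:Add3,r1:10,r2:Mul1,r3:7,r4:Add1,r5:Add2
cycle 12: - // r0:Add3,r1:10,r2:Mul1,r3:7,r4:Add1,r5:Add2
cycle 13: CDB Add2=-3 // r0:Add3,r1:10,r2:Mul1,r3:7,r4:Add1,r5:-3
cycle 14: CDB Add3=4 // r0:4,r1:10,r2:Mul1,r3:7,r4:Add1,r5:-3
cycle 15: CDB Mul1=77 // r0:4,r1:10,r2:77,r3:7,r4:Add1,r5:-3
cycle 16: CDB Add1=0 // r0:4,r1:10,r2:77,r3:7,r4:0,r5:-3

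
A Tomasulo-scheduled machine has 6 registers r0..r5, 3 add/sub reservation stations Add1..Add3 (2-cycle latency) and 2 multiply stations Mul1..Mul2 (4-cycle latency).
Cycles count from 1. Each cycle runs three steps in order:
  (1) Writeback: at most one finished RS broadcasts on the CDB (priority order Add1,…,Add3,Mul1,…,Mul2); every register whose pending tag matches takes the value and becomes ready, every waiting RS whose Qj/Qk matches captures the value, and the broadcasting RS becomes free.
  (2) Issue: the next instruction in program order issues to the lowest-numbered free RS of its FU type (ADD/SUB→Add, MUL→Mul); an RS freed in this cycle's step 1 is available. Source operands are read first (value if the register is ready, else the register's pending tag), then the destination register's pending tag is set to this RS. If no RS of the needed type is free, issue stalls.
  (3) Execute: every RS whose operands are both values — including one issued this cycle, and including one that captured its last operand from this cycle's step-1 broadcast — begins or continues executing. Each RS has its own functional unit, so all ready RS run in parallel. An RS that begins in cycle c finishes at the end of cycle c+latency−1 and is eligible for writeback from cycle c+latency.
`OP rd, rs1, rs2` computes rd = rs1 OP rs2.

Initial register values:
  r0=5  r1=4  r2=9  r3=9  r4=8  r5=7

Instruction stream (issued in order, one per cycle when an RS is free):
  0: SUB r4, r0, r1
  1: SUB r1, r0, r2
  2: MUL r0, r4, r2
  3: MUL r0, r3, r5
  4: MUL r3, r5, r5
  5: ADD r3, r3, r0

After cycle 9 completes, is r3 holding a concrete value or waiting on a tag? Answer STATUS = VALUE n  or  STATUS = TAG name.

cycle 1: issue SUB r4<-Add1 // r0:5,r1:4,r2:9,r3:9,r4:Add1,r5:7
cycle 2: issue SUB r1<-Add2 // r0:5,r1:Add2,r2:9,r3:9,r4:Add1,r5:7
cycle 3: CDB Add1=1; issue MUL r0<-Mul1 // r0:Mul1,r1:Add2,r2:9,r3:9,r4:1,r5:7
cycle 4: CDB Add2=-4; issue MUL r0<-Mul2 // r0:Mul2,r1:-4,r2:9,r3:9,r4:1,r5:7
cycle 5: stall // r0:Mul2,r1:-4,r2:9,r3:9,r4:1,r5:7
cycle 6: stall // r0:Mul2,r1:-4,r2:9,r3:9,r4:1,r5:7
cycle 7: CDB Mul1=9; issue MUL r3<-Mul1 // r0:Mul2,r1:-4,r2:9,r3:Mul1,r4:1,r5:7
cycle 8: CDB Mul2=63; issue ADD r3<-Add1 // r0:63,r1:-4,r2:9,r3:Add1,r4:1,r5:7
cycle 9: - // r0:63,r1:-4,r2:9,r3:Add1,r4:1,r5:7

STATUS = TAG Add1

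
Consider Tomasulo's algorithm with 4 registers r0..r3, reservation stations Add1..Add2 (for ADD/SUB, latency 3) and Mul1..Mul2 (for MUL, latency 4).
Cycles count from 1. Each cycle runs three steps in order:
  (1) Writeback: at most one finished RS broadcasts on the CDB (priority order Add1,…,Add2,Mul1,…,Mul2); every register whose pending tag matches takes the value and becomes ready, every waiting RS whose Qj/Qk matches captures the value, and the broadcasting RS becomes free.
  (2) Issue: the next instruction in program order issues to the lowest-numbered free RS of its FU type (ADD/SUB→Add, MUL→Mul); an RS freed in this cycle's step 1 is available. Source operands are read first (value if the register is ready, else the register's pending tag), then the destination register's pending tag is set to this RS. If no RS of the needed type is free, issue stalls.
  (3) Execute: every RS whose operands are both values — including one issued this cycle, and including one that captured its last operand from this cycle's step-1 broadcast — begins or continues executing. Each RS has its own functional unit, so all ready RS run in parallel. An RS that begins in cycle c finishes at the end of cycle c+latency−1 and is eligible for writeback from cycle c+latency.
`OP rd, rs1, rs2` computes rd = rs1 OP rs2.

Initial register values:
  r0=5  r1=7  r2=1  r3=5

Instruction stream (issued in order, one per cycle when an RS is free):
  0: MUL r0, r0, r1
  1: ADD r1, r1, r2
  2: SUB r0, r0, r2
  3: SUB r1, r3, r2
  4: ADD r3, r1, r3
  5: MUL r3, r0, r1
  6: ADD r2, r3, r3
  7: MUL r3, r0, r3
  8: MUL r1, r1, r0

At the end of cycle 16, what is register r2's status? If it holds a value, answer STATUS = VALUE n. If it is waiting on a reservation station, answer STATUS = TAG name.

cycle 1: issue MUL r0<-Mul1 // r0:Mul1,r1:7,r2:1,r3:5
cycle 2: issue ADD r1<-Add1 // r0:Mul1,r1:Add1,r2:1,r3:5
cycle 3: issue SUB r0<-Add2 // r0:Add2,r1:Add1,r2:1,r3:5
cycle 4: stall // r0:Add2,r1:Add1,r2:1,r3:5
cycle 5: CDB Add1=8; issue SUB r1<-Add1 // r0:Add2,r1:Add1,r2:1,r3:5
cycle 6: CDB Mul1=35; stall // r0:Add2,r1:Add1,r2:1,r3:5
cycle 7: stall // r0:Add2,r1:Add1,r2:1,r3:5
cycle 8: CDB Add1=4; issue ADD r3<-Add1 // r0:Add2,r1:4,r2:1,r3:Add1
cycle 9: CDB Add2=34; issue MUL r3<-Mul1 // r0:34,r1:4,r2:1,r3:Mul1
cycle 10: issue ADD r2<-Add2 // r0:34,r1:4,r2:Add2,r3:Mul1
cycle 11: CDB Add1=9; issue MUL r3<-Mul2 // r0:34,r1:4,r2:Add2,r3:Mul2
cycle 12: stall // r0:34,r1:4,r2:Add2,r3:Mul2
cycle 13: CDB Mul1=136; issue MUL r1<-Mul1 // r0:34,r1:Mul1,r2:Add2,r3:Mul2
cycle 14: - // r0:34,r1:Mul1,r2:Add2,r3:Mul2
cycle 15: - // r0:34,r1:Mul1,r2:Add2,r3:Mul2
cycle 16: CDB Add2=272 // r0:34,r1:Mul1,r2:272,r3:Mul2

STATUS = VALUE 272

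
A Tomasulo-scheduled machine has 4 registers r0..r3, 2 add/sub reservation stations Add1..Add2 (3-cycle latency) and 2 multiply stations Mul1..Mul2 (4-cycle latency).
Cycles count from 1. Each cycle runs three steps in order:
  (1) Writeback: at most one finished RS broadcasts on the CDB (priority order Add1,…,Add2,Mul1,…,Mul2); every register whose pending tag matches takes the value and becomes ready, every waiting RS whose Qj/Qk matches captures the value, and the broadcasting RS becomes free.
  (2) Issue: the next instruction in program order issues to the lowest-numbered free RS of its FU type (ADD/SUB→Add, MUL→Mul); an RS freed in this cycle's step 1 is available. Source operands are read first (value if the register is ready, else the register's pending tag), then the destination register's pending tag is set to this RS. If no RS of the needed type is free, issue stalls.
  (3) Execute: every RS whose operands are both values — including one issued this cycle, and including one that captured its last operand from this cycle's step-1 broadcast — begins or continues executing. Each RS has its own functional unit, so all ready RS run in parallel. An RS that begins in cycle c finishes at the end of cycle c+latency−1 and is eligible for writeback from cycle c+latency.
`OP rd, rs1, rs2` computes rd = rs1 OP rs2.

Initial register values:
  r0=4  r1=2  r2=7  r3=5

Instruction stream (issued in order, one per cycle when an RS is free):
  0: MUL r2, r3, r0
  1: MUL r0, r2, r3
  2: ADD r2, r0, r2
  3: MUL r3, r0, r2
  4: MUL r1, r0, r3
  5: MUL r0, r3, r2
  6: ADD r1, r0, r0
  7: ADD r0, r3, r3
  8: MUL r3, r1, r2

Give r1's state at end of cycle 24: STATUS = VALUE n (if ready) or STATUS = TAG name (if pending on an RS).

STATUS = VALUE 2880000

cycle 1: issue MUL r2<-Mul1 // r0:4,r1:2,r2:Mul1,r3:5
cycle 2: issue MUL r0<-Mul2 // r0:Mul2,r1:2,r2:Mul1,r3:5
cycle 3: issue ADD r2<-Add1 // r0:Mul2,r1:2,r2:Add1,r3:5
cycle 4: stall // r0:Mul2,r1:2,r2:Add1,r3:5
cycle 5: CDB Mul1=20; issue MUL r3<-Mul1 // r0:Mul2,r1:2,r2:Add1,r3:Mul1
cycle 6: stall // r0:Mul2,r1:2,r2:Add1,r3:Mul1
cycle 7: stall // r0:Mul2,r1:2,r2:Add1,r3:Mul1
cycle 8: stall // r0:Mul2,r1:2,r2:Add1,r3:Mul1
cycle 9: CDB Mul2=100; issue MUL r1<-Mul2 // r0:100,r1:Mul2,r2:Add1,r3:Mul1
cycle 10: stall // r0:100,r1:Mul2,r2:Add1,r3:Mul1
cycle 11: stall // r0:100,r1:Mul2,r2:Add1,r3:Mul1
cycle 12: CDB Add1=120; stall // r0:100,r1:Mul2,r2:120,r3:Mul1
cycle 13: stall // r0:100,r1:Mul2,r2:120,r3:Mul1
cycle 14: stall // r0:100,r1:Mul2,r2:120,r3:Mul1
cycle 15: stall // r0:100,r1:Mul2,r2:120,r3:Mul1
cycle 16: CDB Mul1=12000; issue MUL r0<-Mul1 // r0:Mul1,r1:Mul2,r2:120,r3:12000
cycle 17: issue ADD r1<-Add1 // r0:Mul1,r1:Add1,r2:120,r3:12000
cycle 18: issue ADD r0<-Add2 // r0:Add2,r1:Add1,r2:120,r3:12000
cycle 19: stall // r0:Add2,r1:Add1,r2:120,r3:12000
cycle 20: CDB Mul1=1440000; issue MUL r3<-Mul1 // r0:Add2,r1:Add1,r2:120,r3:Mul1
cycle 21: CDB Add2=24000 // r0:24000,r1:Add1,r2:120,r3:Mul1
cycle 22: CDB Mul2=1200000 // r0:24000,r1:Add1,r2:120,r3:Mul1
cycle 23: CDB Add1=2880000 // r0:24000,r1:2880000,r2:120,r3:Mul1
cycle 24: - // r0:24000,r1:2880000,r2:120,r3:Mul1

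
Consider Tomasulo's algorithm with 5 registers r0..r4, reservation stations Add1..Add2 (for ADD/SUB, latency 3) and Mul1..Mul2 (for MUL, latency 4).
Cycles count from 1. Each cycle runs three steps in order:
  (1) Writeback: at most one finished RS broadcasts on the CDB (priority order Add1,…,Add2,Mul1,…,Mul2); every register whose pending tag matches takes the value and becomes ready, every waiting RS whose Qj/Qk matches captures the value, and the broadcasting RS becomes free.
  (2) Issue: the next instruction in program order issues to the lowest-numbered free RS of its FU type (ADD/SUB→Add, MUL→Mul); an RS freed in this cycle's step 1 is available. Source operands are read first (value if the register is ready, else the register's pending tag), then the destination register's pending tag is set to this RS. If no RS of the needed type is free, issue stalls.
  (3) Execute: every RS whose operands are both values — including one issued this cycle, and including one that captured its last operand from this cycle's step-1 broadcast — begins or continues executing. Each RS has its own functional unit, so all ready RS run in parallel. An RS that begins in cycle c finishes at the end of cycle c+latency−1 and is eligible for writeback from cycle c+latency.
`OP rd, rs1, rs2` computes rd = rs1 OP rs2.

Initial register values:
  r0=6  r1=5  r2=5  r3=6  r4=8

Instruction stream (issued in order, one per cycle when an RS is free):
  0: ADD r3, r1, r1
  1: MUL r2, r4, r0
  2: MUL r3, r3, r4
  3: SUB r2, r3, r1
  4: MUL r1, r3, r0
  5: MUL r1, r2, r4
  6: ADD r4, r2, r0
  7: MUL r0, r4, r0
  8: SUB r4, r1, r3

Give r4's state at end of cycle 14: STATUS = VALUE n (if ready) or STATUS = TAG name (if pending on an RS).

STATUS = TAG Add1

cycle 1: issue ADD r3<-Add1 // r0:6,r1:5,r2:5,r3:Add1,r4:8
cycle 2: issue MUL r2<-Mul1 // r0:6,r1:5,r2:Mul1,r3:Add1,r4:8
cycle 3: issue MUL r3<-Mul2 // r0:6,r1:5,r2:Mul1,r3:Mul2,r4:8
cycle 4: CDB Add1=10; issue SUB r2<-Add1 // r0:6,r1:5,r2:Add1,r3:Mul2,r4:8
cycle 5: stall // r0:6,r1:5,r2:Add1,r3:Mul2,r4:8
cycle 6: CDB Mul1=48; issue MUL r1<-Mul1 // r0:6,r1:Mul1,r2:Add1,r3:Mul2,r4:8
cycle 7: stall // r0:6,r1:Mul1,r2:Add1,r3:Mul2,r4:8
cycle 8: CDB Mul2=80; issue MUL r1<-Mul2 // r0:6,r1:Mul2,r2:Add1,r3:80,r4:8
cycle 9: issue ADD r4<-Add2 // r0:6,r1:Mul2,r2:Add1,r3:80,r4:Add2
cycle 10: stall // r0:6,r1:Mul2,r2:Add1,r3:80,r4:Add2
cycle 11: CDB Add1=75; stall // r0:6,r1:Mul2,r2:75,r3:80,r4:Add2
cycle 12: CDB Mul1=480; issue MUL r0<-Mul1 // r0:Mul1,r1:Mul2,r2:75,r3:80,r4:Add2
cycle 13: issue SUB r4<-Add1 // r0:Mul1,r1:Mul2,r2:75,r3:80,r4:Add1
cycle 14: CDB Add2=81 // r0:Mul1,r1:Mul2,r2:75,r3:80,r4:Add1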